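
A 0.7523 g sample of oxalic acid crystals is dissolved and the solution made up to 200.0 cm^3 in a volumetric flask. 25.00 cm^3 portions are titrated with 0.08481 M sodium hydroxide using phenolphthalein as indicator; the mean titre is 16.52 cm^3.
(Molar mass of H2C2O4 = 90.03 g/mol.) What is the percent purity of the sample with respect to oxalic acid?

H2C2O4 + 2 NaOH → Na2C2O4 + 2 H2O
n(NaOH) per titration = 0.01652 × 0.08481 = 1.401 × 10^-3 mol
From the 1:2 ratio, n(H2C2O4) in each aliquot = 1/2 × 1.401 × 10^-3 = 7.005 × 10^-4 mol
n(H2C2O4) in the whole flask = 7.005 × 10^-4 × 200.0/25.00 = 5.604 × 10^-3 mol
mass of H2C2O4 = 5.604 × 10^-3 × 90.03 = 0.5046 g
% H2C2O4 = 0.5046 / 0.7523 × 100 = 67.07 %

67.07 %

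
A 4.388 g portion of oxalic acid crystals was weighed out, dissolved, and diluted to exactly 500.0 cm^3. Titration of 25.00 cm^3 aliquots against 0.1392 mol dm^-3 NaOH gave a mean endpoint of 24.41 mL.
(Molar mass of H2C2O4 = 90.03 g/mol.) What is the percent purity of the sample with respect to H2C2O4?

H2C2O4 + 2 NaOH → Na2C2O4 + 2 H2O
n(NaOH) per titration = 0.02441 × 0.1392 = 3.398 × 10^-3 mol
From the 1:2 ratio, n(H2C2O4) in each aliquot = 1/2 × 3.398 × 10^-3 = 1.699 × 10^-3 mol
n(H2C2O4) in the whole flask = 1.699 × 10^-3 × 500.0/25.00 = 0.03398 mol
mass of H2C2O4 = 0.03398 × 90.03 = 3.059 g
% H2C2O4 = 3.059 / 4.388 × 100 = 69.72 %

69.72 %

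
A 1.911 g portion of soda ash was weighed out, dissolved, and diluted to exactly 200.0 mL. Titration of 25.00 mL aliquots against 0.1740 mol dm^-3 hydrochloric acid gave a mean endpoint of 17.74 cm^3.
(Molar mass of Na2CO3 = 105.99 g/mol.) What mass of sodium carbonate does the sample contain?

1.309 g

Na2CO3 + 2 HCl → 2 NaCl + H2O + CO2
n(HCl) per titration = 0.01774 × 0.1740 = 3.087 × 10^-3 mol
From the 1:2 ratio, n(Na2CO3) in each aliquot = 1/2 × 3.087 × 10^-3 = 1.543 × 10^-3 mol
n(Na2CO3) in the whole flask = 1.543 × 10^-3 × 200.0/25.00 = 0.01235 mol
mass of Na2CO3 = 0.01235 × 105.99 = 1.309 g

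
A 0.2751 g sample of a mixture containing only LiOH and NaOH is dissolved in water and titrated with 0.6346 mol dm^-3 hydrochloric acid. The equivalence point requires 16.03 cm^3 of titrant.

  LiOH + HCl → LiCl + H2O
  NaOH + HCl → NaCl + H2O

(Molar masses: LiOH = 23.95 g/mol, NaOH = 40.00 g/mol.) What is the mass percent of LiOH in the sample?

71.49 %

n(HCl) = 0.01603 × 0.6346 = 0.01017 mol
Let x = n(LiOH), y = n(NaOH).
Titrant: 1x + 1y = 0.01017;  mass: 23.95x + 40.00y = 0.2751
Solving, x = 8.212 × 10^-3 mol, y = 1.960 × 10^-3 mol
mass of LiOH = 8.212 × 10^-3 × 23.95 = 0.1967 g
% LiOH = 0.1967 / 0.2751 × 100 = 71.49 %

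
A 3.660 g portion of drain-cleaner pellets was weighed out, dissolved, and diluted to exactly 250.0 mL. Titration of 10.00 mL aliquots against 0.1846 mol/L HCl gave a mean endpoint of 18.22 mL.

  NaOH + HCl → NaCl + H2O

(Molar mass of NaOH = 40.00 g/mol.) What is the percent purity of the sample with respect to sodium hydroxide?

91.90 %

n(HCl) per titration = 0.01822 × 0.1846 = 3.363 × 10^-3 mol
n(NaOH) in each aliquot = 3.363 × 10^-3 mol (1:1 ratio)
n(NaOH) in the whole flask = 3.363 × 10^-3 × 250.0/10.00 = 0.08409 mol
mass of NaOH = 0.08409 × 40.00 = 3.363 g
% NaOH = 3.363 / 3.660 × 100 = 91.90 %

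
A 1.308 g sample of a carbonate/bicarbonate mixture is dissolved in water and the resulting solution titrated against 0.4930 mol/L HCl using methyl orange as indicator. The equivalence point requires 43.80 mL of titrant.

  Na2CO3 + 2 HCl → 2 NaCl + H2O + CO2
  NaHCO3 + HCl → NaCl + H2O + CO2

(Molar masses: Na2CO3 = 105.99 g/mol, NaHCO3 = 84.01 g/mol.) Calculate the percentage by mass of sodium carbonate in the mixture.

66.11 %

n(HCl) = 0.04380 × 0.4930 = 0.02159 mol
Let x = n(Na2CO3), y = n(NaHCO3).
Titrant: 2x + 1y = 0.02159;  mass: 105.99x + 84.01y = 1.308
Solving, x = 8.158 × 10^-3 mol, y = 5.277 × 10^-3 mol
mass of Na2CO3 = 8.158 × 10^-3 × 105.99 = 0.8647 g
% Na2CO3 = 0.8647 / 1.308 × 100 = 66.11 %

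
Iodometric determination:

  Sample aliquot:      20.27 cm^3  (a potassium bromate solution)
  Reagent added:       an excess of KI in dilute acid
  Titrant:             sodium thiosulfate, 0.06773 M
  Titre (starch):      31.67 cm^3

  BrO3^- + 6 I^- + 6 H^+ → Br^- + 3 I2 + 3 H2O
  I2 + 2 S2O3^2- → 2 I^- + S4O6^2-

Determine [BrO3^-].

n(S2O3^2-) = 0.03167 × 0.06773 = 2.145 × 10^-3 mol
n(I2) = n(S2O3^2-)/2 = 1.073 × 10^-3 mol
From the 1:3 ratio, n(BrO3^-) in the aliquot = 1/3 × 1.073 × 10^-3 = 3.575 × 10^-4 mol
[BrO3^-] = 3.575 × 10^-4 / 0.02027 = 0.01764 mol/L

0.01764 M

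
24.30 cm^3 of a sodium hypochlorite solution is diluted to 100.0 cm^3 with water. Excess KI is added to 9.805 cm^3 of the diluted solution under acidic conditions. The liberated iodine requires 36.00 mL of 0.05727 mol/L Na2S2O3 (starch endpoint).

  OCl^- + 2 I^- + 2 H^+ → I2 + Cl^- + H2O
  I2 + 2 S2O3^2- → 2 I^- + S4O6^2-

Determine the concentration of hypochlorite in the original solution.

n(S2O3^2-) = 0.03600 × 0.05727 = 2.062 × 10^-3 mol
n(I2) = n(S2O3^2-)/2 = 1.031 × 10^-3 mol
n(OCl^-) in the aliquot = 1.031 × 10^-3 mol (1:1 ratio)
[OCl^-]_dilute = 1.031 × 10^-3 / 0.009805 = 0.1051 mol/L
[OCl^-]_original = 0.1051 × 100.0/24.30 = 0.4327 mol/L

0.4327 mol/L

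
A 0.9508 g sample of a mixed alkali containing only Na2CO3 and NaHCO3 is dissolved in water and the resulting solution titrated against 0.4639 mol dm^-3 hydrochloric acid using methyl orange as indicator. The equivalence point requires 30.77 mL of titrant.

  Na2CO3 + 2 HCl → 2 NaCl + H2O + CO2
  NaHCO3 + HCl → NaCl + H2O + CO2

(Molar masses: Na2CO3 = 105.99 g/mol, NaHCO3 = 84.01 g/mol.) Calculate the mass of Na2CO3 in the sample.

n(HCl) = 0.03077 × 0.4639 = 0.01427 mol
Let x = n(Na2CO3), y = n(NaHCO3).
Titrant: 2x + 1y = 0.01427;  mass: 105.99x + 84.01y = 0.9508
Solving, x = 4.004 × 10^-3 mol, y = 6.266 × 10^-3 mol
mass of Na2CO3 = 4.004 × 10^-3 × 105.99 = 0.4244 g

0.4244 g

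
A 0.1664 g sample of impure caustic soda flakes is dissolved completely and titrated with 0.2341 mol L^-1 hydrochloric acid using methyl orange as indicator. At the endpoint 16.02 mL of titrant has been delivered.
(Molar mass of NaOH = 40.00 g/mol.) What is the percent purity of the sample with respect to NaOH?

90.15 %

NaOH + HCl → NaCl + H2O
n(HCl) = 0.01602 L × 0.2341 mol/L = 3.750 × 10^-3 mol
n(NaOH) = 3.750 × 10^-3 mol (1:1 ratio)
mass of NaOH = 3.750 × 10^-3 × 40.00 g/mol = 0.1500 g
% NaOH = 0.1500 / 0.1664 × 100 = 90.15 %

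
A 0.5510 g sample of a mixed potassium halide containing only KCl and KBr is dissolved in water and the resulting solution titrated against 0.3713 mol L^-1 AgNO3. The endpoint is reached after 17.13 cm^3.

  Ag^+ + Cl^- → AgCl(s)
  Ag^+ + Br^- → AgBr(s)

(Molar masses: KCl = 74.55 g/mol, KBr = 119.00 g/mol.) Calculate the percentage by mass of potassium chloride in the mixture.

n(AgNO3) = 0.01713 × 0.3713 = 6.360 × 10^-3 mol
Let x = n(KCl), y = n(KBr).
Titrant: 1x + 1y = 6.360 × 10^-3;  mass: 74.55x + 119.00y = 0.5510
Solving, x = 4.632 × 10^-3 mol, y = 1.729 × 10^-3 mol
mass of KCl = 4.632 × 10^-3 × 74.55 = 0.3453 g
% KCl = 0.3453 / 0.5510 × 100 = 62.67 %

62.67 %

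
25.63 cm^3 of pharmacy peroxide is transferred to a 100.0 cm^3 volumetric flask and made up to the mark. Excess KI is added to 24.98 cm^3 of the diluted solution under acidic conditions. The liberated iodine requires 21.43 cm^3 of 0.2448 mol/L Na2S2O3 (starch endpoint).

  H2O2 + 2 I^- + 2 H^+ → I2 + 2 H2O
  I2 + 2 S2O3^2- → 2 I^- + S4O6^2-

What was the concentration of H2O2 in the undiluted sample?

n(S2O3^2-) = 0.02143 × 0.2448 = 5.246 × 10^-3 mol
n(I2) = n(S2O3^2-)/2 = 2.623 × 10^-3 mol
n(H2O2) in the aliquot = 2.623 × 10^-3 mol (1:1 ratio)
[H2O2]_dilute = 2.623 × 10^-3 / 0.02498 = 0.1050 mol/L
[H2O2]_original = 0.1050 × 100.0/25.63 = 0.4097 mol/L

0.4097 mol/L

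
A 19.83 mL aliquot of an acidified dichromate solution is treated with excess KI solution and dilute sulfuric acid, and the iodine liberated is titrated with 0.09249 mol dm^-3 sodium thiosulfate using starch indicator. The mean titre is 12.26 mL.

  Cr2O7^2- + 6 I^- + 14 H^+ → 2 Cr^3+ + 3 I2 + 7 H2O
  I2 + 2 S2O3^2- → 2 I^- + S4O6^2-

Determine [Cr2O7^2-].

0.009530 mol/L

n(S2O3^2-) = 0.01226 × 0.09249 = 1.134 × 10^-3 mol
n(I2) = n(S2O3^2-)/2 = 5.670 × 10^-4 mol
From the 1:3 ratio, n(Cr2O7^2-) in the aliquot = 1/3 × 5.670 × 10^-4 = 1.890 × 10^-4 mol
[Cr2O7^2-] = 1.890 × 10^-4 / 0.01983 = 0.009530 mol/L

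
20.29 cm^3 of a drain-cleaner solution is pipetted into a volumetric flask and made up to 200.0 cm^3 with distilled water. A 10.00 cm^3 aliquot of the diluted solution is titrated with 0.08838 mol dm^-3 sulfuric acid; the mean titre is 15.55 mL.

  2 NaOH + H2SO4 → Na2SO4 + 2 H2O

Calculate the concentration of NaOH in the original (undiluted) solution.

2.709 mol/L

n(H2SO4) = 0.01555 × 0.08838 = 1.374 × 10^-3 mol
From the 2:1 ratio, n(NaOH) in the aliquot = 2/1 × 1.374 × 10^-3 = 2.749 × 10^-3 mol
[NaOH]_dilute = 2.749 × 10^-3 / 0.01000 = 0.2749 mol/L
Dilution factor = 200.0 / 20.29 = 9.857
[NaOH]_stock = 0.2749 × 9.857 = 2.709 mol/L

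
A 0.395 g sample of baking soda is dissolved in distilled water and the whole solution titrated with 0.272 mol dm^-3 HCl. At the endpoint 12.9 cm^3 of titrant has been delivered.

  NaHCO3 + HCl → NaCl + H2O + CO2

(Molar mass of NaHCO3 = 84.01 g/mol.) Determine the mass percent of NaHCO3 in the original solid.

n(HCl) = 0.0129 L × 0.272 mol/L = 3.51 × 10^-3 mol
n(NaHCO3) = 3.51 × 10^-3 mol (1:1 ratio)
mass of NaHCO3 = 3.51 × 10^-3 × 84.01 g/mol = 0.295 g
% NaHCO3 = 0.295 / 0.395 × 100 = 74.6 %

74.6 %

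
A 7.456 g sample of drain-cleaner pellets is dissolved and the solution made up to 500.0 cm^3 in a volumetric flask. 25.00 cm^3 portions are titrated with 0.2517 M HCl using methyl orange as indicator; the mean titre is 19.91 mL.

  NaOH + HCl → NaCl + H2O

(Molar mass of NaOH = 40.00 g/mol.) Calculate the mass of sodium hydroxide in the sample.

n(HCl) per titration = 0.01991 × 0.2517 = 5.011 × 10^-3 mol
n(NaOH) in each aliquot = 5.011 × 10^-3 mol (1:1 ratio)
n(NaOH) in the whole flask = 5.011 × 10^-3 × 500.0/25.00 = 0.1002 mol
mass of NaOH = 0.1002 × 40.00 = 4.009 g

4.009 g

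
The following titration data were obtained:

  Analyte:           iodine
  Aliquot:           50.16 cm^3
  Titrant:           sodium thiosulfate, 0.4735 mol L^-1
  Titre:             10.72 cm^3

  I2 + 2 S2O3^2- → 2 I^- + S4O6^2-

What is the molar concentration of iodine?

0.05060 mol/L

n(Na2S2O3) = 0.01072 L × 0.4735 mol/L = 5.076 × 10^-3 mol
From the 1:2 mole ratio, n(I2) = 1/2 × 5.076 × 10^-3 = 2.538 × 10^-3 mol
[I2] = 2.538 × 10^-3 mol / 0.05016 L = 0.05060 mol/L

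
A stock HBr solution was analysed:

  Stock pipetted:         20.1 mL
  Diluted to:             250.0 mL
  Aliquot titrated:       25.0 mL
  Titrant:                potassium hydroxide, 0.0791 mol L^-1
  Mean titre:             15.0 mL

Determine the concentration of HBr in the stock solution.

HBr + KOH → KBr + H2O
n(KOH) = 0.0150 × 0.0791 = 1.19 × 10^-3 mol
n(HBr) in the aliquot = 1.19 × 10^-3 mol (1:1 ratio)
[HBr]_dilute = 1.19 × 10^-3 / 0.0250 = 0.0475 mol/L
Dilution factor = 250.0 / 20.1 = 12.44
[HBr]_stock = 0.0475 × 12.44 = 0.590 mol/L

0.590 mol/L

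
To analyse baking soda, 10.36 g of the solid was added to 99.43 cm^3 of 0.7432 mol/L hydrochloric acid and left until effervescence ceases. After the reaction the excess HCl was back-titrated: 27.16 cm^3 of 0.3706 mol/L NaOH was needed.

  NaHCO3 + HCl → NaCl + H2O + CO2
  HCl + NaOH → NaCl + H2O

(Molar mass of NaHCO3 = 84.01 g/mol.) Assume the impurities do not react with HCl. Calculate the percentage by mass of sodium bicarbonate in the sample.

51.76 %

n(HCl) added = 0.09943 × 0.7432 = 0.07390 mol
n(NaOH) used in back-titration = 0.02716 × 0.3706 = 0.01007 mol
n(HCl) left over = 0.01007 mol (1:1 ratio)
n(HCl) consumed by analyte = 0.07390 − 0.01007 = 0.06383 mol
n(NaHCO3) = 0.06383 mol (1:1 ratio)
mass of NaHCO3 = 0.06383 × 84.01 = 5.362 g
% NaHCO3 = 5.362 / 10.36 × 100 = 51.76 %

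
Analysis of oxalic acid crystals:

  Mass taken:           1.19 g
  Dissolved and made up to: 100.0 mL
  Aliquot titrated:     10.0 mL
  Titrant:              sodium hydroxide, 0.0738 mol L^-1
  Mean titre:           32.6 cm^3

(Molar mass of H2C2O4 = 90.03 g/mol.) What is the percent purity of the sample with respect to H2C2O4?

H2C2O4 + 2 NaOH → Na2C2O4 + 2 H2O
n(NaOH) per titration = 0.0326 × 0.0738 = 2.41 × 10^-3 mol
From the 1:2 ratio, n(H2C2O4) in each aliquot = 1/2 × 2.41 × 10^-3 = 1.20 × 10^-3 mol
n(H2C2O4) in the whole flask = 1.20 × 10^-3 × 100.0/10.0 = 0.0120 mol
mass of H2C2O4 = 0.0120 × 90.03 = 1.08 g
% H2C2O4 = 1.08 / 1.19 × 100 = 91.0 %

91.0 %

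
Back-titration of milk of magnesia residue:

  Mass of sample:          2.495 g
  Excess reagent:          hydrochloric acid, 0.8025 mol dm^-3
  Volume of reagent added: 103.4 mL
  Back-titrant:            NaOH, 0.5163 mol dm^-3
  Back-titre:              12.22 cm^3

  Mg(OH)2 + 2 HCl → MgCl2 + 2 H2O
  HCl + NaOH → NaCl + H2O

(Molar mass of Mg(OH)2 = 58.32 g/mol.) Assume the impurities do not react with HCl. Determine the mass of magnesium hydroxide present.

n(HCl) added = 0.1034 × 0.8025 = 0.08298 mol
n(NaOH) used in back-titration = 0.01222 × 0.5163 = 6.309 × 10^-3 mol
n(HCl) left over = 6.309 × 10^-3 mol (1:1 ratio)
n(HCl) consumed by analyte = 0.08298 − 6.309 × 10^-3 = 0.07667 mol
From the 1:2 ratio, n(Mg(OH)2) = 1/2 × 0.07667 = 0.03833 mol
mass of Mg(OH)2 = 0.03833 × 58.32 = 2.236 g

2.236 g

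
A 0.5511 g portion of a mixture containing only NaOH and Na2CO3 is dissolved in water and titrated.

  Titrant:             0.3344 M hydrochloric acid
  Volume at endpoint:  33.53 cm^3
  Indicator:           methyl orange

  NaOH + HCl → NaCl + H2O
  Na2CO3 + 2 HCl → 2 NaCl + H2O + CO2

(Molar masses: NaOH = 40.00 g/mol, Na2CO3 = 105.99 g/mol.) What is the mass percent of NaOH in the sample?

n(HCl) = 0.03353 × 0.3344 = 0.01121 mol
Let x = n(NaOH), y = n(Na2CO3).
Titrant: 1x + 2y = 0.01121;  mass: 40.00x + 105.99y = 0.5511
Solving, x = 3.317 × 10^-3 mol, y = 3.948 × 10^-3 mol
mass of NaOH = 3.317 × 10^-3 × 40.00 = 0.1327 g
% NaOH = 0.1327 / 0.5511 × 100 = 24.07 %

24.07 %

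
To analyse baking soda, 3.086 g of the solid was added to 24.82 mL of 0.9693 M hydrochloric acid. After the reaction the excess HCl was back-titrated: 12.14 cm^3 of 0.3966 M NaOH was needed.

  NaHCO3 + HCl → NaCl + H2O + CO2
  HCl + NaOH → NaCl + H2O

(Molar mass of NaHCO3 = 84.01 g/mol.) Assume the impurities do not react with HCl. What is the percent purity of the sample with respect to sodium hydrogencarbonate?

52.39 %

n(HCl) added = 0.02482 × 0.9693 = 0.02406 mol
n(NaOH) used in back-titration = 0.01214 × 0.3966 = 4.815 × 10^-3 mol
n(HCl) left over = 4.815 × 10^-3 mol (1:1 ratio)
n(HCl) consumed by analyte = 0.02406 − 4.815 × 10^-3 = 0.01924 mol
n(NaHCO3) = 0.01924 mol (1:1 ratio)
mass of NaHCO3 = 0.01924 × 84.01 = 1.617 g
% NaHCO3 = 1.617 / 3.086 × 100 = 52.39 %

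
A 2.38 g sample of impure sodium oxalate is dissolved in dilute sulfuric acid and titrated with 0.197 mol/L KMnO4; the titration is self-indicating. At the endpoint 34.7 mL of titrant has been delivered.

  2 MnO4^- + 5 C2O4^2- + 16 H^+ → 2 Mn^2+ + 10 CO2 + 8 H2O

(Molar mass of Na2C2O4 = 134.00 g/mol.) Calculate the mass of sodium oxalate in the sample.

n(KMnO4) = 0.0347 L × 0.197 mol/L = 6.84 × 10^-3 mol
From the 5:2 ratio, n(Na2C2O4) = 5/2 × 6.84 × 10^-3 = 0.0171 mol
mass of Na2C2O4 = 0.0171 × 134.00 g/mol = 2.29 g

2.29 g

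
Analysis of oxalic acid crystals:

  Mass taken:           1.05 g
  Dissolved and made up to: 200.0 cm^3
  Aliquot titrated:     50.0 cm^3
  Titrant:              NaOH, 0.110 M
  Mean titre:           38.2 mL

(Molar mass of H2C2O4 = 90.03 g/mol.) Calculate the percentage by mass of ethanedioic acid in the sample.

H2C2O4 + 2 NaOH → Na2C2O4 + 2 H2O
n(NaOH) per titration = 0.0382 × 0.110 = 4.20 × 10^-3 mol
From the 1:2 ratio, n(H2C2O4) in each aliquot = 1/2 × 4.20 × 10^-3 = 2.10 × 10^-3 mol
n(H2C2O4) in the whole flask = 2.10 × 10^-3 × 200.0/50.0 = 8.40 × 10^-3 mol
mass of H2C2O4 = 8.40 × 10^-3 × 90.03 = 0.757 g
% H2C2O4 = 0.757 / 1.05 × 100 = 72.1 %

72.1 %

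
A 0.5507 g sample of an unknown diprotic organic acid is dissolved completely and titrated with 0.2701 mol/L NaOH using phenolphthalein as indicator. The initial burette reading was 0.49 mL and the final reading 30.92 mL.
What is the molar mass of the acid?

134.0 g/mol

n(NaOH) = 0.03043 L × 0.2701 mol/L = 8.219 × 10^-3 mol
From the 1:2 ratio, n(H2A) = 1/2 × 8.219 × 10^-3 = 4.110 × 10^-3 mol
M = m / n = 0.5507 g / 4.110 × 10^-3 mol = 134.0 g/mol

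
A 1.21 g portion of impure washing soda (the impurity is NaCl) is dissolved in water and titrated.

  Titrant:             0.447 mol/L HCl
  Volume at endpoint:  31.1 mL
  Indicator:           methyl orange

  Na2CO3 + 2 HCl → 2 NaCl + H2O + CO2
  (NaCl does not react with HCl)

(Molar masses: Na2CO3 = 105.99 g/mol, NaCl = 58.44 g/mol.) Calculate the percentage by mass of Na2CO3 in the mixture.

60.9 %

n(HCl) = 0.0311 × 0.447 = 0.0139 mol
Let x = n(Na2CO3), y = n(NaCl).
Titrant: 2x = 0.0139;  mass: 105.99x + 58.44y = 1.21
Solving, x = 6.95 × 10^-3 mol, y = 8.10 × 10^-3 mol
mass of Na2CO3 = 6.95 × 10^-3 × 105.99 = 0.737 g
% Na2CO3 = 0.737 / 1.21 × 100 = 60.9 %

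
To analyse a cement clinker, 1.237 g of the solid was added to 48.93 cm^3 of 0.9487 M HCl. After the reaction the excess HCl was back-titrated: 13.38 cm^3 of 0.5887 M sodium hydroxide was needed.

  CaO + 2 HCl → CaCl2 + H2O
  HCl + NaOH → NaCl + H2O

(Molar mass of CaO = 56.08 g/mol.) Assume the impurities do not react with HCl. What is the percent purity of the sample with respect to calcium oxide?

n(HCl) added = 0.04893 × 0.9487 = 0.04642 mol
n(NaOH) used in back-titration = 0.01338 × 0.5887 = 7.877 × 10^-3 mol
n(HCl) left over = 7.877 × 10^-3 mol (1:1 ratio)
n(HCl) consumed by analyte = 0.04642 − 7.877 × 10^-3 = 0.03854 mol
From the 1:2 ratio, n(CaO) = 1/2 × 0.03854 = 0.01927 mol
mass of CaO = 0.01927 × 56.08 = 1.081 g
% CaO = 1.081 / 1.237 × 100 = 87.37 %

87.37 %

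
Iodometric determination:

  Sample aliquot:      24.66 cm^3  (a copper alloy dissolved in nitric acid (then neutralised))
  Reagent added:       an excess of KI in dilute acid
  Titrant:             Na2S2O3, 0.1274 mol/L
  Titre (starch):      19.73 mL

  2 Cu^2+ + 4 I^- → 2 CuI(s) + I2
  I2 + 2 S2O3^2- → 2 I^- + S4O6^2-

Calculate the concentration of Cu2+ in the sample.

0.1019 mol/L

n(S2O3^2-) = 0.01973 × 0.1274 = 2.514 × 10^-3 mol
n(I2) = n(S2O3^2-)/2 = 1.257 × 10^-3 mol
From the 2:1 ratio, n(Cu2+) in the aliquot = 2/1 × 1.257 × 10^-3 = 2.514 × 10^-3 mol
[Cu2+] = 2.514 × 10^-3 / 0.02466 = 0.1019 mol/L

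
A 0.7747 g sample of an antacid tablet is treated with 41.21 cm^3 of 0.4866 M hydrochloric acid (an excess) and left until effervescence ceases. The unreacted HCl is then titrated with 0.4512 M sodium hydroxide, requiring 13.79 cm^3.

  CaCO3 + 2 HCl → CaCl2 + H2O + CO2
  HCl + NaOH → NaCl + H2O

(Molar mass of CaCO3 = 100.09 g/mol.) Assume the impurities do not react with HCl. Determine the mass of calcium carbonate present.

0.6922 g

n(HCl) added = 0.04121 × 0.4866 = 0.02005 mol
n(NaOH) used in back-titration = 0.01379 × 0.4512 = 6.222 × 10^-3 mol
n(HCl) left over = 6.222 × 10^-3 mol (1:1 ratio)
n(HCl) consumed by analyte = 0.02005 − 6.222 × 10^-3 = 0.01383 mol
From the 1:2 ratio, n(CaCO3) = 1/2 × 0.01383 = 6.915 × 10^-3 mol
mass of CaCO3 = 6.915 × 10^-3 × 100.09 = 0.6922 g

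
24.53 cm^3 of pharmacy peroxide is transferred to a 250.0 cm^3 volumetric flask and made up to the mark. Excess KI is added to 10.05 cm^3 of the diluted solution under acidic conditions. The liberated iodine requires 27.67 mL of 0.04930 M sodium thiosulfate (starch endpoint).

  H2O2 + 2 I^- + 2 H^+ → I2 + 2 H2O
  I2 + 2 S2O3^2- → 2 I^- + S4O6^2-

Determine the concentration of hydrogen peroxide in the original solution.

n(S2O3^2-) = 0.02767 × 0.04930 = 1.364 × 10^-3 mol
n(I2) = n(S2O3^2-)/2 = 6.821 × 10^-4 mol
n(H2O2) in the aliquot = 6.821 × 10^-4 mol (1:1 ratio)
[H2O2]_dilute = 6.821 × 10^-4 / 0.01005 = 0.06787 mol/L
[H2O2]_original = 0.06787 × 250.0/24.53 = 0.6917 mol/L

0.6917 M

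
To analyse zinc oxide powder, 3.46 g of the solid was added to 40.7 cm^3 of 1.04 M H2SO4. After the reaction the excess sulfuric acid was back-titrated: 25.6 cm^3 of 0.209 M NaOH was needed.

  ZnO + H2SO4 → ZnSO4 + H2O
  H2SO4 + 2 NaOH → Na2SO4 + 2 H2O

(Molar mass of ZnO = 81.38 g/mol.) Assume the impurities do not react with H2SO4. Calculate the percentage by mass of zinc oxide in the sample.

n(H2SO4) added = 0.0407 × 1.04 = 0.0423 mol
n(NaOH) used in back-titration = 0.0256 × 0.209 = 5.35 × 10^-3 mol
From the 1:2 ratio, n(H2SO4) left over = 1/2 × 5.35 × 10^-3 = 2.68 × 10^-3 mol
n(H2SO4) consumed by analyte = 0.0423 − 2.68 × 10^-3 = 0.0397 mol
n(ZnO) = 0.0397 mol (1:1 ratio)
mass of ZnO = 0.0397 × 81.38 = 3.23 g
% ZnO = 3.23 / 3.46 × 100 = 93.3 %

93.3 %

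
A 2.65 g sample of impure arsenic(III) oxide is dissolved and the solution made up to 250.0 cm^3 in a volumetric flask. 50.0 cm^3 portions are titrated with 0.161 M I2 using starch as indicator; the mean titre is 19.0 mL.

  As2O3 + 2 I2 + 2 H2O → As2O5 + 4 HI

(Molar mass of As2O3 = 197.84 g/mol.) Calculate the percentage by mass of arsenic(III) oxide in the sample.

n(I2) per titration = 0.0190 × 0.161 = 3.06 × 10^-3 mol
From the 1:2 ratio, n(As2O3) in each aliquot = 1/2 × 3.06 × 10^-3 = 1.53 × 10^-3 mol
n(As2O3) in the whole flask = 1.53 × 10^-3 × 250.0/50.0 = 7.65 × 10^-3 mol
mass of As2O3 = 7.65 × 10^-3 × 197.84 = 1.51 g
% As2O3 = 1.51 / 2.65 × 100 = 57.1 %

57.1 %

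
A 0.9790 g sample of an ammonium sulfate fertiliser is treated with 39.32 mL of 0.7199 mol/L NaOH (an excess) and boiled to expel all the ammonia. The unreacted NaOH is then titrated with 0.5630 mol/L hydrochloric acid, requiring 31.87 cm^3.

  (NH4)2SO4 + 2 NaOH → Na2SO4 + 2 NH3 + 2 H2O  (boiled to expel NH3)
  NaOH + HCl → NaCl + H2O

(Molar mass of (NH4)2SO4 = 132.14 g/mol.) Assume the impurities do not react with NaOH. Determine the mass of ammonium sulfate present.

n(NaOH) added = 0.03932 × 0.7199 = 0.02831 mol
n(HCl) used in back-titration = 0.03187 × 0.5630 = 0.01794 mol
n(NaOH) left over = 0.01794 mol (1:1 ratio)
n(NaOH) consumed by analyte = 0.02831 − 0.01794 = 0.01036 mol
From the 1:2 ratio, n((NH4)2SO4) = 1/2 × 0.01036 = 5.182 × 10^-3 mol
mass of (NH4)2SO4 = 5.182 × 10^-3 × 132.14 = 0.6847 g

0.6847 g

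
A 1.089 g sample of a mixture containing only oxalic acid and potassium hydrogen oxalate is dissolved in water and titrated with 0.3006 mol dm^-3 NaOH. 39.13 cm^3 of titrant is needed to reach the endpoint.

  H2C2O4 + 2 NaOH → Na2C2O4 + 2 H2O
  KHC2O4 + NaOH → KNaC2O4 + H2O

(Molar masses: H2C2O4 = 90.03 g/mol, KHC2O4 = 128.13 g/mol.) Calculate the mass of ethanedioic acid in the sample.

n(NaOH) = 0.03913 × 0.3006 = 0.01176 mol
Let x = n(H2C2O4), y = n(KHC2O4).
Titrant: 2x + 1y = 0.01176;  mass: 90.03x + 128.13y = 1.089
Solving, x = 2.515 × 10^-3 mol, y = 6.732 × 10^-3 mol
mass of H2C2O4 = 2.515 × 10^-3 × 90.03 = 0.2265 g

0.2265 g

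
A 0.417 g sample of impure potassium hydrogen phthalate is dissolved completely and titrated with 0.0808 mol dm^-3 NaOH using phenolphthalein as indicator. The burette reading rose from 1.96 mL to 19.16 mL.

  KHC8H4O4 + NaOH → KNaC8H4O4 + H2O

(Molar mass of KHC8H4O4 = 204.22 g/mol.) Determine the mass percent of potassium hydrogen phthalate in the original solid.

n(NaOH) = 0.0172 L × 0.0808 mol/L = 1.39 × 10^-3 mol
n(KHC8H4O4) = 1.39 × 10^-3 mol (1:1 ratio)
mass of KHC8H4O4 = 1.39 × 10^-3 × 204.22 g/mol = 0.284 g
% KHC8H4O4 = 0.284 / 0.417 × 100 = 68.1 %

68.1 %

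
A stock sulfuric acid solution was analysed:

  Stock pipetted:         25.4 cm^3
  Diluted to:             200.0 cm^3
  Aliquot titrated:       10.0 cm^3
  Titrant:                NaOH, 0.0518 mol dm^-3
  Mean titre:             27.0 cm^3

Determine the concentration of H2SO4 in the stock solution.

0.551 mol/L

H2SO4 + 2 NaOH → Na2SO4 + 2 H2O
n(NaOH) = 0.0270 × 0.0518 = 1.40 × 10^-3 mol
From the 1:2 ratio, n(H2SO4) in the aliquot = 1/2 × 1.40 × 10^-3 = 6.99 × 10^-4 mol
[H2SO4]_dilute = 6.99 × 10^-4 / 0.0100 = 0.0699 mol/L
Dilution factor = 200.0 / 25.4 = 7.874
[H2SO4]_stock = 0.0699 × 7.874 = 0.551 mol/L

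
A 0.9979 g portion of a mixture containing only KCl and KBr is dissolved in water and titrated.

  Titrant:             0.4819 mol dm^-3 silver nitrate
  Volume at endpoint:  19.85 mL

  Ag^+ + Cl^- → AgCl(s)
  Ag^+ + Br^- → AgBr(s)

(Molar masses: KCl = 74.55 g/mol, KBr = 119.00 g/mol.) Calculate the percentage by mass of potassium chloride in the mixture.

23.60 %

n(AgNO3) = 0.01985 × 0.4819 = 9.566 × 10^-3 mol
Let x = n(KCl), y = n(KBr).
Titrant: 1x + 1y = 9.566 × 10^-3;  mass: 74.55x + 119.00y = 0.9979
Solving, x = 3.159 × 10^-3 mol, y = 6.407 × 10^-3 mol
mass of KCl = 3.159 × 10^-3 × 74.55 = 0.2355 g
% KCl = 0.2355 / 0.9979 × 100 = 23.60 %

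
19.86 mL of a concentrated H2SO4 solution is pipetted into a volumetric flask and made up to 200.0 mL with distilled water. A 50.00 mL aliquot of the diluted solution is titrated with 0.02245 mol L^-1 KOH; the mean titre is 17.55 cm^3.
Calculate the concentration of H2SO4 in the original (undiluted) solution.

0.03968 mol/L

H2SO4 + 2 KOH → K2SO4 + 2 H2O
n(KOH) = 0.01755 × 0.02245 = 3.940 × 10^-4 mol
From the 1:2 ratio, n(H2SO4) in the aliquot = 1/2 × 3.940 × 10^-4 = 1.970 × 10^-4 mol
[H2SO4]_dilute = 1.970 × 10^-4 / 0.05000 = 0.003940 mol/L
Dilution factor = 200.0 / 19.86 = 10.07
[H2SO4]_stock = 0.003940 × 10.07 = 0.03968 mol/L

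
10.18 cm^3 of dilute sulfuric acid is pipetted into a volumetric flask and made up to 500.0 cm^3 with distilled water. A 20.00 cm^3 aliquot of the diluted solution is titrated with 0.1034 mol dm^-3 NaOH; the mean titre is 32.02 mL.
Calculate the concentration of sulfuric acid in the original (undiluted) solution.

H2SO4 + 2 NaOH → Na2SO4 + 2 H2O
n(NaOH) = 0.03202 × 0.1034 = 3.311 × 10^-3 mol
From the 1:2 ratio, n(H2SO4) in the aliquot = 1/2 × 3.311 × 10^-3 = 1.655 × 10^-3 mol
[H2SO4]_dilute = 1.655 × 10^-3 / 0.02000 = 0.08277 mol/L
Dilution factor = 500.0 / 10.18 = 49.12
[H2SO4]_stock = 0.08277 × 49.12 = 4.065 mol/L

4.065 mol/L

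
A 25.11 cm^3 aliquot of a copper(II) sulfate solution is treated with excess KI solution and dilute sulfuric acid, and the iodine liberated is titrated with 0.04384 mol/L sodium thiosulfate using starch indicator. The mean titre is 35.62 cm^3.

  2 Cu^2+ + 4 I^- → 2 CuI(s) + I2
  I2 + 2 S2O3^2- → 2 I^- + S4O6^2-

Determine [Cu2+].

n(S2O3^2-) = 0.03562 × 0.04384 = 1.562 × 10^-3 mol
n(I2) = n(S2O3^2-)/2 = 7.808 × 10^-4 mol
From the 2:1 ratio, n(Cu2+) in the aliquot = 2/1 × 7.808 × 10^-4 = 1.562 × 10^-3 mol
[Cu2+] = 1.562 × 10^-3 / 0.02511 = 0.06219 mol/L

0.06219 mol/L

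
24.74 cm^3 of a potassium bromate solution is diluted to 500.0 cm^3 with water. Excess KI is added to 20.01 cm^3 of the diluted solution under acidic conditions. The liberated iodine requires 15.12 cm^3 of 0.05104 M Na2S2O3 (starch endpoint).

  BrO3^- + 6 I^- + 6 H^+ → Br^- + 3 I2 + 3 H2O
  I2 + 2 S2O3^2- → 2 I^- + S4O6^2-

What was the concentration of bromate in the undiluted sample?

n(S2O3^2-) = 0.01512 × 0.05104 = 7.717 × 10^-4 mol
n(I2) = n(S2O3^2-)/2 = 3.859 × 10^-4 mol
From the 1:3 ratio, n(BrO3^-) in the aliquot = 1/3 × 3.859 × 10^-4 = 1.286 × 10^-4 mol
[BrO3^-]_dilute = 1.286 × 10^-4 / 0.02001 = 0.006428 mol/L
[BrO3^-]_original = 0.006428 × 500.0/24.74 = 0.1299 mol/L

0.1299 M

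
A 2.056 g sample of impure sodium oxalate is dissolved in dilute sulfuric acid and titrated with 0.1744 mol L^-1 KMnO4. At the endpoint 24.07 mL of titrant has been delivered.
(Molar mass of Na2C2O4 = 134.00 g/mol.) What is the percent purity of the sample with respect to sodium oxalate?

68.40 %

2 MnO4^- + 5 C2O4^2- + 16 H^+ → 2 Mn^2+ + 10 CO2 + 8 H2O
n(KMnO4) = 0.02407 L × 0.1744 mol/L = 4.198 × 10^-3 mol
From the 5:2 ratio, n(Na2C2O4) = 5/2 × 4.198 × 10^-3 = 0.01049 mol
mass of Na2C2O4 = 0.01049 × 134.00 g/mol = 1.406 g
% Na2C2O4 = 1.406 / 2.056 × 100 = 68.40 %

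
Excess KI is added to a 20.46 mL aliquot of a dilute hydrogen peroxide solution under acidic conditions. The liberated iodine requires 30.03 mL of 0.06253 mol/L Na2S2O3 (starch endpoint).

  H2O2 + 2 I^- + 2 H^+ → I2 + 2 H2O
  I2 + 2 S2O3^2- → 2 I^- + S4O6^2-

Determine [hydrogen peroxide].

0.04589 mol/L

n(S2O3^2-) = 0.03003 × 0.06253 = 1.878 × 10^-3 mol
n(I2) = n(S2O3^2-)/2 = 9.389 × 10^-4 mol
n(H2O2) in the aliquot = 9.389 × 10^-4 mol (1:1 ratio)
[H2O2] = 9.389 × 10^-4 / 0.02046 = 0.04589 mol/L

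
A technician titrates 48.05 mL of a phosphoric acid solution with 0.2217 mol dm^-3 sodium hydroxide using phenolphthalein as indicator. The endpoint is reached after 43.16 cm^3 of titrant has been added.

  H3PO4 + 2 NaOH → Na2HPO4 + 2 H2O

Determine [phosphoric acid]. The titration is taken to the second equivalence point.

n(NaOH) = 0.04316 L × 0.2217 mol/L = 9.569 × 10^-3 mol
From the 1:2 mole ratio, n(H3PO4) = 1/2 × 9.569 × 10^-3 = 4.784 × 10^-3 mol
[H3PO4] = 4.784 × 10^-3 mol / 0.04805 L = 0.09957 mol/L

0.09957 mol/L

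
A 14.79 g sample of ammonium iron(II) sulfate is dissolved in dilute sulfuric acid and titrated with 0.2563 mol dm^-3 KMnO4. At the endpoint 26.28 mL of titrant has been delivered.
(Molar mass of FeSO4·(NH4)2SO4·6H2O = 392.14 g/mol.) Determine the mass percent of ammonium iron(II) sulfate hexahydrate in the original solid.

MnO4^- + 5 Fe^2+ + 8 H^+ → Mn^2+ + 5 Fe^3+ + 4 H2O
n(KMnO4) = 0.02628 L × 0.2563 mol/L = 6.736 × 10^-3 mol
From the 5:1 ratio, n(FeSO4·(NH4)2SO4·6H2O) = 5/1 × 6.736 × 10^-3 = 0.03368 mol
mass of FeSO4·(NH4)2SO4·6H2O = 0.03368 × 392.14 g/mol = 13.21 g
% FeSO4·(NH4)2SO4·6H2O = 13.21 / 14.79 × 100 = 89.29 %

89.29 %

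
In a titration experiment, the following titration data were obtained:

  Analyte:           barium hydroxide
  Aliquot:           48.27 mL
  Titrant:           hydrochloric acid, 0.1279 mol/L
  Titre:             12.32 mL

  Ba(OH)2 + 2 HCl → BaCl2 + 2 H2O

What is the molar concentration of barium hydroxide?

n(HCl) = 0.01232 L × 0.1279 mol/L = 1.576 × 10^-3 mol
From the 1:2 mole ratio, n(Ba(OH)2) = 1/2 × 1.576 × 10^-3 = 7.879 × 10^-4 mol
[Ba(OH)2] = 7.879 × 10^-4 mol / 0.04827 L = 0.01632 mol/L

0.01632 mol/L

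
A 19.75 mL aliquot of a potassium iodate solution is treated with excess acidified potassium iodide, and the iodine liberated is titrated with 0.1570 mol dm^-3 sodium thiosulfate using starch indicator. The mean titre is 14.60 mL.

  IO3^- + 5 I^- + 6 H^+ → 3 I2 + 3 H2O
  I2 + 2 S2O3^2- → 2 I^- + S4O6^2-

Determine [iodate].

n(S2O3^2-) = 0.01460 × 0.1570 = 2.292 × 10^-3 mol
n(I2) = n(S2O3^2-)/2 = 1.146 × 10^-3 mol
From the 1:3 ratio, n(IO3^-) in the aliquot = 1/3 × 1.146 × 10^-3 = 3.820 × 10^-4 mol
[IO3^-] = 3.820 × 10^-4 / 0.01975 = 0.01934 mol/L

0.01934 mol/L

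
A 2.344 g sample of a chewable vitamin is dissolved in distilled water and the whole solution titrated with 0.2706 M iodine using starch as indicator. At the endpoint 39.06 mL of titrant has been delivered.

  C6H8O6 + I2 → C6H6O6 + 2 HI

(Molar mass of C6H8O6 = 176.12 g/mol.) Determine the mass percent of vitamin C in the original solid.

n(I2) = 0.03906 L × 0.2706 mol/L = 0.01057 mol
n(C6H8O6) = 0.01057 mol (1:1 ratio)
mass of C6H8O6 = 0.01057 × 176.12 g/mol = 1.862 g
% C6H8O6 = 1.862 / 2.344 × 100 = 79.42 %

79.42 %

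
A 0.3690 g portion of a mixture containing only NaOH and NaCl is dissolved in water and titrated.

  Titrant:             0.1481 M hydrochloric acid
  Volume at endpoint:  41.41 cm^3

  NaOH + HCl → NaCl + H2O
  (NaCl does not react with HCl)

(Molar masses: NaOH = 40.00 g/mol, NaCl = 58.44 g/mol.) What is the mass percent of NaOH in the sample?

66.48 %

n(HCl) = 0.04141 × 0.1481 = 6.133 × 10^-3 mol
Let x = n(NaOH), y = n(NaCl).
Titrant: 1x = 6.133 × 10^-3;  mass: 40.00x + 58.44y = 0.3690
Solving, x = 6.133 × 10^-3 mol, y = 2.116 × 10^-3 mol
mass of NaOH = 6.133 × 10^-3 × 40.00 = 0.2453 g
% NaOH = 0.2453 / 0.3690 × 100 = 66.48 %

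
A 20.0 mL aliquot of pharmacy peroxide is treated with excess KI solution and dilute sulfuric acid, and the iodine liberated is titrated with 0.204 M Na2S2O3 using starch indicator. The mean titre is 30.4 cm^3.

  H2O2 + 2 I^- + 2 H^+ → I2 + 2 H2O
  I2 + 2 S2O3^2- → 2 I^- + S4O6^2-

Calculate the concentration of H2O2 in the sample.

n(S2O3^2-) = 0.0304 × 0.204 = 6.20 × 10^-3 mol
n(I2) = n(S2O3^2-)/2 = 3.10 × 10^-3 mol
n(H2O2) in the aliquot = 3.10 × 10^-3 mol (1:1 ratio)
[H2O2] = 3.10 × 10^-3 / 0.0200 = 0.155 mol/L

0.155 M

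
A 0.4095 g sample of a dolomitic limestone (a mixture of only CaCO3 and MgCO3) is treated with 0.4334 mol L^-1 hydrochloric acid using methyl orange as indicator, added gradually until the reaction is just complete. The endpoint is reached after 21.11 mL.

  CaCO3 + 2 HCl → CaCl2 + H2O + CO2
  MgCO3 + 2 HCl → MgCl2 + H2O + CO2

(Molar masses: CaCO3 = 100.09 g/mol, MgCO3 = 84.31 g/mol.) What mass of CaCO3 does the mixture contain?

n(HCl) = 0.02111 × 0.4334 = 9.149 × 10^-3 mol
Let x = n(CaCO3), y = n(MgCO3).
Titrant: 2x + 2y = 9.149 × 10^-3;  mass: 100.09x + 84.31y = 0.4095
Solving, x = 1.510 × 10^-3 mol, y = 3.065 × 10^-3 mol
mass of CaCO3 = 1.510 × 10^-3 × 100.09 = 0.1511 g

0.1511 g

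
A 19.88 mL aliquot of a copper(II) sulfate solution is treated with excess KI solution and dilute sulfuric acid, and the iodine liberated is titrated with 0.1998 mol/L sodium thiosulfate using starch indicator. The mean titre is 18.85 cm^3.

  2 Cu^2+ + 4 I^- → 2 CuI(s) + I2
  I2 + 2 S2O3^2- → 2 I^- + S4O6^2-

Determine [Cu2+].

0.1894 mol/L

n(S2O3^2-) = 0.01885 × 0.1998 = 3.766 × 10^-3 mol
n(I2) = n(S2O3^2-)/2 = 1.883 × 10^-3 mol
From the 2:1 ratio, n(Cu2+) in the aliquot = 2/1 × 1.883 × 10^-3 = 3.766 × 10^-3 mol
[Cu2+] = 3.766 × 10^-3 / 0.01988 = 0.1894 mol/L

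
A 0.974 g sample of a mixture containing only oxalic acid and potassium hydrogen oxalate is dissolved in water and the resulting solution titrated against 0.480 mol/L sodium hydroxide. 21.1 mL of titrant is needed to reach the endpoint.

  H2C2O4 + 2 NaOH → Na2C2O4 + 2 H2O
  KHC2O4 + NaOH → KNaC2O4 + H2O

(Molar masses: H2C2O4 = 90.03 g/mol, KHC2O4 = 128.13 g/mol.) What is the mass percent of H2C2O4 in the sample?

n(NaOH) = 0.0211 × 0.480 = 0.0101 mol
Let x = n(H2C2O4), y = n(KHC2O4).
Titrant: 2x + 1y = 0.0101;  mass: 90.03x + 128.13y = 0.974
Solving, x = 1.95 × 10^-3 mol, y = 6.23 × 10^-3 mol
mass of H2C2O4 = 1.95 × 10^-3 × 90.03 = 0.175 g
% H2C2O4 = 0.175 / 0.974 × 100 = 18.0 %

18.0 %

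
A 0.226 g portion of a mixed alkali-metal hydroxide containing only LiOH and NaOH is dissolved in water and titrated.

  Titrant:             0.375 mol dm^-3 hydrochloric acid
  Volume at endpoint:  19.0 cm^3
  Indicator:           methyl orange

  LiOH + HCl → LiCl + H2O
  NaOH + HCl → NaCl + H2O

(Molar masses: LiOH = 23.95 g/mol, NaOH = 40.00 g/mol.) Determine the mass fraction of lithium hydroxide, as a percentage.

n(HCl) = 0.0190 × 0.375 = 7.12 × 10^-3 mol
Let x = n(LiOH), y = n(NaOH).
Titrant: 1x + 1y = 7.12 × 10^-3;  mass: 23.95x + 40.00y = 0.226
Solving, x = 3.68 × 10^-3 mol, y = 3.45 × 10^-3 mol
mass of LiOH = 3.68 × 10^-3 × 23.95 = 0.0880 g
% LiOH = 0.0880 / 0.226 × 100 = 39.0 %

39.0 %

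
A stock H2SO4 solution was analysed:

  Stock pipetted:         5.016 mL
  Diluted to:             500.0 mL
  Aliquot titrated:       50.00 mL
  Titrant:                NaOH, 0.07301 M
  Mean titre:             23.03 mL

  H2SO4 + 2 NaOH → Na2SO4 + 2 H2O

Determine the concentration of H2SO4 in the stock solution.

1.676 M

n(NaOH) = 0.02303 × 0.07301 = 1.681 × 10^-3 mol
From the 1:2 ratio, n(H2SO4) in the aliquot = 1/2 × 1.681 × 10^-3 = 8.407 × 10^-4 mol
[H2SO4]_dilute = 8.407 × 10^-4 / 0.05000 = 0.01681 mol/L
Dilution factor = 500.0 / 5.016 = 99.68
[H2SO4]_stock = 0.01681 × 99.68 = 1.676 mol/L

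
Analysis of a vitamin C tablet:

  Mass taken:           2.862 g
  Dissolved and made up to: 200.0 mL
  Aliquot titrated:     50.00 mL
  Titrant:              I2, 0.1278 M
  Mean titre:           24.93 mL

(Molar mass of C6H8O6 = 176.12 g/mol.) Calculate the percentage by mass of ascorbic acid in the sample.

C6H8O6 + I2 → C6H6O6 + 2 HI
n(I2) per titration = 0.02493 × 0.1278 = 3.186 × 10^-3 mol
n(C6H8O6) in each aliquot = 3.186 × 10^-3 mol (1:1 ratio)
n(C6H8O6) in the whole flask = 3.186 × 10^-3 × 200.0/50.00 = 0.01274 mol
mass of C6H8O6 = 0.01274 × 176.12 = 2.245 g
% C6H8O6 = 2.245 / 2.862 × 100 = 78.42 %

78.42 %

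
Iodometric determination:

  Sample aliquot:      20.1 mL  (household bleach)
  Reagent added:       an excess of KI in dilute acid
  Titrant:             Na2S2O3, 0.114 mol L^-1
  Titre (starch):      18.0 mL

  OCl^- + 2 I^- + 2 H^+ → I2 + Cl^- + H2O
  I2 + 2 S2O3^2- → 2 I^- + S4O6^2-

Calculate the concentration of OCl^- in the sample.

0.0510 mol/L

n(S2O3^2-) = 0.0180 × 0.114 = 2.05 × 10^-3 mol
n(I2) = n(S2O3^2-)/2 = 1.03 × 10^-3 mol
n(OCl^-) in the aliquot = 1.03 × 10^-3 mol (1:1 ratio)
[OCl^-] = 1.03 × 10^-3 / 0.0201 = 0.0510 mol/L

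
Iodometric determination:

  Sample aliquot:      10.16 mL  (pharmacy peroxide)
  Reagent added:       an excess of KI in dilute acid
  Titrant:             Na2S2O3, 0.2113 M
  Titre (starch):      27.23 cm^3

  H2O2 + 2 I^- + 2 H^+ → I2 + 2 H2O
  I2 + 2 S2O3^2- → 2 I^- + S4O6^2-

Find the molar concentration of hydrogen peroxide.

n(S2O3^2-) = 0.02723 × 0.2113 = 5.754 × 10^-3 mol
n(I2) = n(S2O3^2-)/2 = 2.877 × 10^-3 mol
n(H2O2) in the aliquot = 2.877 × 10^-3 mol (1:1 ratio)
[H2O2] = 2.877 × 10^-3 / 0.01016 = 0.2832 mol/L

0.2832 M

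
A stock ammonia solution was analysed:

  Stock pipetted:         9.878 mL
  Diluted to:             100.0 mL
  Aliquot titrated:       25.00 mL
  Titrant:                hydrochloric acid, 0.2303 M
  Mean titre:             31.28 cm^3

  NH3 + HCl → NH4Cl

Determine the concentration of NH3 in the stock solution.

n(HCl) = 0.03128 × 0.2303 = 7.204 × 10^-3 mol
n(NH3) in the aliquot = 7.204 × 10^-3 mol (1:1 ratio)
[NH3]_dilute = 7.204 × 10^-3 / 0.02500 = 0.2882 mol/L
Dilution factor = 100.0 / 9.878 = 10.12
[NH3]_stock = 0.2882 × 10.12 = 2.917 mol/L

2.917 M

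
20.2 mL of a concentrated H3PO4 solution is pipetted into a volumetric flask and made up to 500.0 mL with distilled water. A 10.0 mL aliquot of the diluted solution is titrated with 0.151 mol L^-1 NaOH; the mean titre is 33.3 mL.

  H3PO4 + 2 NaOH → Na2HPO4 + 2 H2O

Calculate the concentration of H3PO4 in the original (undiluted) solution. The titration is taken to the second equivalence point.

6.22 mol/L

n(NaOH) = 0.0333 × 0.151 = 5.03 × 10^-3 mol
From the 1:2 ratio, n(H3PO4) in the aliquot = 1/2 × 5.03 × 10^-3 = 2.51 × 10^-3 mol
[H3PO4]_dilute = 2.51 × 10^-3 / 0.0100 = 0.251 mol/L
Dilution factor = 500.0 / 20.2 = 24.75
[H3PO4]_stock = 0.251 × 24.75 = 6.22 mol/L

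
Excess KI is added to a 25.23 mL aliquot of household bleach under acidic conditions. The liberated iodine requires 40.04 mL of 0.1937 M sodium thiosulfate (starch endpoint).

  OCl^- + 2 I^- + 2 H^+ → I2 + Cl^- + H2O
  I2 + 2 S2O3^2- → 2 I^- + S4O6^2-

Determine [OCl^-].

n(S2O3^2-) = 0.04004 × 0.1937 = 7.756 × 10^-3 mol
n(I2) = n(S2O3^2-)/2 = 3.878 × 10^-3 mol
n(OCl^-) in the aliquot = 3.878 × 10^-3 mol (1:1 ratio)
[OCl^-] = 3.878 × 10^-3 / 0.02523 = 0.1537 mol/L

0.1537 M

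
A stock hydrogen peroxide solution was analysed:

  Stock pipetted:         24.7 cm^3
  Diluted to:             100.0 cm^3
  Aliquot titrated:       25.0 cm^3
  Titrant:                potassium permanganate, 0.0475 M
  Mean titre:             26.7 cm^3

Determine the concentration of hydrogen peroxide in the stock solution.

2 MnO4^- + 5 H2O2 + 6 H^+ → 2 Mn^2+ + 5 O2 + 8 H2O
n(KMnO4) = 0.0267 × 0.0475 = 1.27 × 10^-3 mol
From the 5:2 ratio, n(H2O2) in the aliquot = 5/2 × 1.27 × 10^-3 = 3.17 × 10^-3 mol
[H2O2]_dilute = 3.17 × 10^-3 / 0.0250 = 0.127 mol/L
Dilution factor = 100.0 / 24.7 = 4.049
[H2O2]_stock = 0.127 × 4.049 = 0.513 mol/L

0.513 M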